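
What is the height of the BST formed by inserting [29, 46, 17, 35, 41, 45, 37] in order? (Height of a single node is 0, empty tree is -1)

Insertion order: [29, 46, 17, 35, 41, 45, 37]
Tree (level-order array): [29, 17, 46, None, None, 35, None, None, 41, 37, 45]
Compute height bottom-up (empty subtree = -1):
  height(17) = 1 + max(-1, -1) = 0
  height(37) = 1 + max(-1, -1) = 0
  height(45) = 1 + max(-1, -1) = 0
  height(41) = 1 + max(0, 0) = 1
  height(35) = 1 + max(-1, 1) = 2
  height(46) = 1 + max(2, -1) = 3
  height(29) = 1 + max(0, 3) = 4
Height = 4


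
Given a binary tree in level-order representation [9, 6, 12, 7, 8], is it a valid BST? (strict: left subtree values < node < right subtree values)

Level-order array: [9, 6, 12, 7, 8]
Validate using subtree bounds (lo, hi): at each node, require lo < value < hi,
then recurse left with hi=value and right with lo=value.
Preorder trace (stopping at first violation):
  at node 9 with bounds (-inf, +inf): OK
  at node 6 with bounds (-inf, 9): OK
  at node 7 with bounds (-inf, 6): VIOLATION
Node 7 violates its bound: not (-inf < 7 < 6).
Result: Not a valid BST


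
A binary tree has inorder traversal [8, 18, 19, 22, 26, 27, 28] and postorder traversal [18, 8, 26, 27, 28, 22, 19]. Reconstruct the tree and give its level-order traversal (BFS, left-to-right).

Inorder:   [8, 18, 19, 22, 26, 27, 28]
Postorder: [18, 8, 26, 27, 28, 22, 19]
Algorithm: postorder visits root last, so walk postorder right-to-left;
each value is the root of the current inorder slice — split it at that
value, recurse on the right subtree first, then the left.
Recursive splits:
  root=19; inorder splits into left=[8, 18], right=[22, 26, 27, 28]
  root=22; inorder splits into left=[], right=[26, 27, 28]
  root=28; inorder splits into left=[26, 27], right=[]
  root=27; inorder splits into left=[26], right=[]
  root=26; inorder splits into left=[], right=[]
  root=8; inorder splits into left=[], right=[18]
  root=18; inorder splits into left=[], right=[]
Reconstructed level-order: [19, 8, 22, 18, 28, 27, 26]


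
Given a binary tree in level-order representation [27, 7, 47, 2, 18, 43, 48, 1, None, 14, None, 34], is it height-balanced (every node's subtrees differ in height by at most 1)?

Tree (level-order array): [27, 7, 47, 2, 18, 43, 48, 1, None, 14, None, 34]
Definition: a tree is height-balanced if, at every node, |h(left) - h(right)| <= 1 (empty subtree has height -1).
Bottom-up per-node check:
  node 1: h_left=-1, h_right=-1, diff=0 [OK], height=0
  node 2: h_left=0, h_right=-1, diff=1 [OK], height=1
  node 14: h_left=-1, h_right=-1, diff=0 [OK], height=0
  node 18: h_left=0, h_right=-1, diff=1 [OK], height=1
  node 7: h_left=1, h_right=1, diff=0 [OK], height=2
  node 34: h_left=-1, h_right=-1, diff=0 [OK], height=0
  node 43: h_left=0, h_right=-1, diff=1 [OK], height=1
  node 48: h_left=-1, h_right=-1, diff=0 [OK], height=0
  node 47: h_left=1, h_right=0, diff=1 [OK], height=2
  node 27: h_left=2, h_right=2, diff=0 [OK], height=3
All nodes satisfy the balance condition.
Result: Balanced


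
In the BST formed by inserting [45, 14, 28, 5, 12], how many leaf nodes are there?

Tree built from: [45, 14, 28, 5, 12]
Tree (level-order array): [45, 14, None, 5, 28, None, 12]
Rule: A leaf has 0 children.
Per-node child counts:
  node 45: 1 child(ren)
  node 14: 2 child(ren)
  node 5: 1 child(ren)
  node 12: 0 child(ren)
  node 28: 0 child(ren)
Matching nodes: [12, 28]
Count of leaf nodes: 2


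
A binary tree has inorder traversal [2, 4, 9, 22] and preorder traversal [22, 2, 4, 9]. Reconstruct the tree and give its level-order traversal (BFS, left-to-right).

Inorder:  [2, 4, 9, 22]
Preorder: [22, 2, 4, 9]
Algorithm: preorder visits root first, so consume preorder in order;
for each root, split the current inorder slice at that value into
left-subtree inorder and right-subtree inorder, then recurse.
Recursive splits:
  root=22; inorder splits into left=[2, 4, 9], right=[]
  root=2; inorder splits into left=[], right=[4, 9]
  root=4; inorder splits into left=[], right=[9]
  root=9; inorder splits into left=[], right=[]
Reconstructed level-order: [22, 2, 4, 9]


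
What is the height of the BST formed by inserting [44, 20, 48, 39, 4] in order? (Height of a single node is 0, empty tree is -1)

Insertion order: [44, 20, 48, 39, 4]
Tree (level-order array): [44, 20, 48, 4, 39]
Compute height bottom-up (empty subtree = -1):
  height(4) = 1 + max(-1, -1) = 0
  height(39) = 1 + max(-1, -1) = 0
  height(20) = 1 + max(0, 0) = 1
  height(48) = 1 + max(-1, -1) = 0
  height(44) = 1 + max(1, 0) = 2
Height = 2


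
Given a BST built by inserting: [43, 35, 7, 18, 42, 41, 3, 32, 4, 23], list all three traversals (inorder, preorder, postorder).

Tree insertion order: [43, 35, 7, 18, 42, 41, 3, 32, 4, 23]
Tree (level-order array): [43, 35, None, 7, 42, 3, 18, 41, None, None, 4, None, 32, None, None, None, None, 23]
Inorder (L, root, R): [3, 4, 7, 18, 23, 32, 35, 41, 42, 43]
Preorder (root, L, R): [43, 35, 7, 3, 4, 18, 32, 23, 42, 41]
Postorder (L, R, root): [4, 3, 23, 32, 18, 7, 41, 42, 35, 43]


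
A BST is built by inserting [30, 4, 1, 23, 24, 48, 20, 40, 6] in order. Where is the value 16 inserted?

Starting tree (level order): [30, 4, 48, 1, 23, 40, None, None, None, 20, 24, None, None, 6]
Insertion path: 30 -> 4 -> 23 -> 20 -> 6
Result: insert 16 as right child of 6
Final tree (level order): [30, 4, 48, 1, 23, 40, None, None, None, 20, 24, None, None, 6, None, None, None, None, 16]


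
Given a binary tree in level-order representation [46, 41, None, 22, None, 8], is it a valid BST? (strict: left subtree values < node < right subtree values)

Level-order array: [46, 41, None, 22, None, 8]
Validate using subtree bounds (lo, hi): at each node, require lo < value < hi,
then recurse left with hi=value and right with lo=value.
Preorder trace (stopping at first violation):
  at node 46 with bounds (-inf, +inf): OK
  at node 41 with bounds (-inf, 46): OK
  at node 22 with bounds (-inf, 41): OK
  at node 8 with bounds (-inf, 22): OK
No violation found at any node.
Result: Valid BST


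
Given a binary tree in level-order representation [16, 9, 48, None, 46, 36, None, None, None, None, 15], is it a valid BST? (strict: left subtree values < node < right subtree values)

Level-order array: [16, 9, 48, None, 46, 36, None, None, None, None, 15]
Validate using subtree bounds (lo, hi): at each node, require lo < value < hi,
then recurse left with hi=value and right with lo=value.
Preorder trace (stopping at first violation):
  at node 16 with bounds (-inf, +inf): OK
  at node 9 with bounds (-inf, 16): OK
  at node 46 with bounds (9, 16): VIOLATION
Node 46 violates its bound: not (9 < 46 < 16).
Result: Not a valid BST


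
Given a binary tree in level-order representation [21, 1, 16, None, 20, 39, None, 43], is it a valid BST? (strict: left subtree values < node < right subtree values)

Level-order array: [21, 1, 16, None, 20, 39, None, 43]
Validate using subtree bounds (lo, hi): at each node, require lo < value < hi,
then recurse left with hi=value and right with lo=value.
Preorder trace (stopping at first violation):
  at node 21 with bounds (-inf, +inf): OK
  at node 1 with bounds (-inf, 21): OK
  at node 20 with bounds (1, 21): OK
  at node 43 with bounds (1, 20): VIOLATION
Node 43 violates its bound: not (1 < 43 < 20).
Result: Not a valid BST


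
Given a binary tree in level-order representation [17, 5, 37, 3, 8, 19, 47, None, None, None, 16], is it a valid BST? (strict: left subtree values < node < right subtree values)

Level-order array: [17, 5, 37, 3, 8, 19, 47, None, None, None, 16]
Validate using subtree bounds (lo, hi): at each node, require lo < value < hi,
then recurse left with hi=value and right with lo=value.
Preorder trace (stopping at first violation):
  at node 17 with bounds (-inf, +inf): OK
  at node 5 with bounds (-inf, 17): OK
  at node 3 with bounds (-inf, 5): OK
  at node 8 with bounds (5, 17): OK
  at node 16 with bounds (8, 17): OK
  at node 37 with bounds (17, +inf): OK
  at node 19 with bounds (17, 37): OK
  at node 47 with bounds (37, +inf): OK
No violation found at any node.
Result: Valid BST


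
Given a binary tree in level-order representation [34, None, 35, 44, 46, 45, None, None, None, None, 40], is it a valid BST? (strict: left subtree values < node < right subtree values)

Level-order array: [34, None, 35, 44, 46, 45, None, None, None, None, 40]
Validate using subtree bounds (lo, hi): at each node, require lo < value < hi,
then recurse left with hi=value and right with lo=value.
Preorder trace (stopping at first violation):
  at node 34 with bounds (-inf, +inf): OK
  at node 35 with bounds (34, +inf): OK
  at node 44 with bounds (34, 35): VIOLATION
Node 44 violates its bound: not (34 < 44 < 35).
Result: Not a valid BST


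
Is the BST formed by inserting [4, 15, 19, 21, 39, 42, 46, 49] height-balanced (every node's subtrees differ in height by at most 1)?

Tree (level-order array): [4, None, 15, None, 19, None, 21, None, 39, None, 42, None, 46, None, 49]
Definition: a tree is height-balanced if, at every node, |h(left) - h(right)| <= 1 (empty subtree has height -1).
Bottom-up per-node check:
  node 49: h_left=-1, h_right=-1, diff=0 [OK], height=0
  node 46: h_left=-1, h_right=0, diff=1 [OK], height=1
  node 42: h_left=-1, h_right=1, diff=2 [FAIL (|-1-1|=2 > 1)], height=2
  node 39: h_left=-1, h_right=2, diff=3 [FAIL (|-1-2|=3 > 1)], height=3
  node 21: h_left=-1, h_right=3, diff=4 [FAIL (|-1-3|=4 > 1)], height=4
  node 19: h_left=-1, h_right=4, diff=5 [FAIL (|-1-4|=5 > 1)], height=5
  node 15: h_left=-1, h_right=5, diff=6 [FAIL (|-1-5|=6 > 1)], height=6
  node 4: h_left=-1, h_right=6, diff=7 [FAIL (|-1-6|=7 > 1)], height=7
Node 42 violates the condition: |-1 - 1| = 2 > 1.
Result: Not balanced


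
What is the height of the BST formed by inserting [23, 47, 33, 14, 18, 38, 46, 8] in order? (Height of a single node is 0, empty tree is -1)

Insertion order: [23, 47, 33, 14, 18, 38, 46, 8]
Tree (level-order array): [23, 14, 47, 8, 18, 33, None, None, None, None, None, None, 38, None, 46]
Compute height bottom-up (empty subtree = -1):
  height(8) = 1 + max(-1, -1) = 0
  height(18) = 1 + max(-1, -1) = 0
  height(14) = 1 + max(0, 0) = 1
  height(46) = 1 + max(-1, -1) = 0
  height(38) = 1 + max(-1, 0) = 1
  height(33) = 1 + max(-1, 1) = 2
  height(47) = 1 + max(2, -1) = 3
  height(23) = 1 + max(1, 3) = 4
Height = 4


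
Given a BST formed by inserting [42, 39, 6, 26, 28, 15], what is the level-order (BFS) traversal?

Tree insertion order: [42, 39, 6, 26, 28, 15]
Tree (level-order array): [42, 39, None, 6, None, None, 26, 15, 28]
BFS from the root, enqueuing left then right child of each popped node:
  queue [42] -> pop 42, enqueue [39], visited so far: [42]
  queue [39] -> pop 39, enqueue [6], visited so far: [42, 39]
  queue [6] -> pop 6, enqueue [26], visited so far: [42, 39, 6]
  queue [26] -> pop 26, enqueue [15, 28], visited so far: [42, 39, 6, 26]
  queue [15, 28] -> pop 15, enqueue [none], visited so far: [42, 39, 6, 26, 15]
  queue [28] -> pop 28, enqueue [none], visited so far: [42, 39, 6, 26, 15, 28]
Result: [42, 39, 6, 26, 15, 28]


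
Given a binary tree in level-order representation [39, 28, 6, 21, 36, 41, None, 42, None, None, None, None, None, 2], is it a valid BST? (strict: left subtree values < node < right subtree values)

Level-order array: [39, 28, 6, 21, 36, 41, None, 42, None, None, None, None, None, 2]
Validate using subtree bounds (lo, hi): at each node, require lo < value < hi,
then recurse left with hi=value and right with lo=value.
Preorder trace (stopping at first violation):
  at node 39 with bounds (-inf, +inf): OK
  at node 28 with bounds (-inf, 39): OK
  at node 21 with bounds (-inf, 28): OK
  at node 42 with bounds (-inf, 21): VIOLATION
Node 42 violates its bound: not (-inf < 42 < 21).
Result: Not a valid BST


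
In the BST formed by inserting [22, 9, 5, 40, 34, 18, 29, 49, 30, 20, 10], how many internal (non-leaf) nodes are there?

Tree built from: [22, 9, 5, 40, 34, 18, 29, 49, 30, 20, 10]
Tree (level-order array): [22, 9, 40, 5, 18, 34, 49, None, None, 10, 20, 29, None, None, None, None, None, None, None, None, 30]
Rule: An internal node has at least one child.
Per-node child counts:
  node 22: 2 child(ren)
  node 9: 2 child(ren)
  node 5: 0 child(ren)
  node 18: 2 child(ren)
  node 10: 0 child(ren)
  node 20: 0 child(ren)
  node 40: 2 child(ren)
  node 34: 1 child(ren)
  node 29: 1 child(ren)
  node 30: 0 child(ren)
  node 49: 0 child(ren)
Matching nodes: [22, 9, 18, 40, 34, 29]
Count of internal (non-leaf) nodes: 6


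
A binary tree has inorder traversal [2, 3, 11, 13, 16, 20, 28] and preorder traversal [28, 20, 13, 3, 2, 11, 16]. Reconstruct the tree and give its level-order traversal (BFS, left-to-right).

Inorder:  [2, 3, 11, 13, 16, 20, 28]
Preorder: [28, 20, 13, 3, 2, 11, 16]
Algorithm: preorder visits root first, so consume preorder in order;
for each root, split the current inorder slice at that value into
left-subtree inorder and right-subtree inorder, then recurse.
Recursive splits:
  root=28; inorder splits into left=[2, 3, 11, 13, 16, 20], right=[]
  root=20; inorder splits into left=[2, 3, 11, 13, 16], right=[]
  root=13; inorder splits into left=[2, 3, 11], right=[16]
  root=3; inorder splits into left=[2], right=[11]
  root=2; inorder splits into left=[], right=[]
  root=11; inorder splits into left=[], right=[]
  root=16; inorder splits into left=[], right=[]
Reconstructed level-order: [28, 20, 13, 3, 16, 2, 11]


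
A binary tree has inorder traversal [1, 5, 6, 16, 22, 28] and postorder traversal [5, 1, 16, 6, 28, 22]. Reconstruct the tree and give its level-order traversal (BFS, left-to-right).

Inorder:   [1, 5, 6, 16, 22, 28]
Postorder: [5, 1, 16, 6, 28, 22]
Algorithm: postorder visits root last, so walk postorder right-to-left;
each value is the root of the current inorder slice — split it at that
value, recurse on the right subtree first, then the left.
Recursive splits:
  root=22; inorder splits into left=[1, 5, 6, 16], right=[28]
  root=28; inorder splits into left=[], right=[]
  root=6; inorder splits into left=[1, 5], right=[16]
  root=16; inorder splits into left=[], right=[]
  root=1; inorder splits into left=[], right=[5]
  root=5; inorder splits into left=[], right=[]
Reconstructed level-order: [22, 6, 28, 1, 16, 5]


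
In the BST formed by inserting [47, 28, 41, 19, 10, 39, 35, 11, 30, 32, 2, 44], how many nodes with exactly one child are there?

Tree built from: [47, 28, 41, 19, 10, 39, 35, 11, 30, 32, 2, 44]
Tree (level-order array): [47, 28, None, 19, 41, 10, None, 39, 44, 2, 11, 35, None, None, None, None, None, None, None, 30, None, None, 32]
Rule: These are nodes with exactly 1 non-null child.
Per-node child counts:
  node 47: 1 child(ren)
  node 28: 2 child(ren)
  node 19: 1 child(ren)
  node 10: 2 child(ren)
  node 2: 0 child(ren)
  node 11: 0 child(ren)
  node 41: 2 child(ren)
  node 39: 1 child(ren)
  node 35: 1 child(ren)
  node 30: 1 child(ren)
  node 32: 0 child(ren)
  node 44: 0 child(ren)
Matching nodes: [47, 19, 39, 35, 30]
Count of nodes with exactly one child: 5


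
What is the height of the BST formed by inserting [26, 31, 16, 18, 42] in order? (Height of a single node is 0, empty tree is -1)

Insertion order: [26, 31, 16, 18, 42]
Tree (level-order array): [26, 16, 31, None, 18, None, 42]
Compute height bottom-up (empty subtree = -1):
  height(18) = 1 + max(-1, -1) = 0
  height(16) = 1 + max(-1, 0) = 1
  height(42) = 1 + max(-1, -1) = 0
  height(31) = 1 + max(-1, 0) = 1
  height(26) = 1 + max(1, 1) = 2
Height = 2


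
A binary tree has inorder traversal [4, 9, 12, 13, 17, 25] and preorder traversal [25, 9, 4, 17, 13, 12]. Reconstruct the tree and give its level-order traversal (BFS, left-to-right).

Inorder:  [4, 9, 12, 13, 17, 25]
Preorder: [25, 9, 4, 17, 13, 12]
Algorithm: preorder visits root first, so consume preorder in order;
for each root, split the current inorder slice at that value into
left-subtree inorder and right-subtree inorder, then recurse.
Recursive splits:
  root=25; inorder splits into left=[4, 9, 12, 13, 17], right=[]
  root=9; inorder splits into left=[4], right=[12, 13, 17]
  root=4; inorder splits into left=[], right=[]
  root=17; inorder splits into left=[12, 13], right=[]
  root=13; inorder splits into left=[12], right=[]
  root=12; inorder splits into left=[], right=[]
Reconstructed level-order: [25, 9, 4, 17, 13, 12]


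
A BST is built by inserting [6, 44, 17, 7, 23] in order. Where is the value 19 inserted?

Starting tree (level order): [6, None, 44, 17, None, 7, 23]
Insertion path: 6 -> 44 -> 17 -> 23
Result: insert 19 as left child of 23
Final tree (level order): [6, None, 44, 17, None, 7, 23, None, None, 19]


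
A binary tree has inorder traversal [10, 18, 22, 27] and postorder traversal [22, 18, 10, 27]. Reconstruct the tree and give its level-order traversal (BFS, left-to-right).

Inorder:   [10, 18, 22, 27]
Postorder: [22, 18, 10, 27]
Algorithm: postorder visits root last, so walk postorder right-to-left;
each value is the root of the current inorder slice — split it at that
value, recurse on the right subtree first, then the left.
Recursive splits:
  root=27; inorder splits into left=[10, 18, 22], right=[]
  root=10; inorder splits into left=[], right=[18, 22]
  root=18; inorder splits into left=[], right=[22]
  root=22; inorder splits into left=[], right=[]
Reconstructed level-order: [27, 10, 18, 22]


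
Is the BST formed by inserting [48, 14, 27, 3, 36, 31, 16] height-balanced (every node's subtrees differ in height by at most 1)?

Tree (level-order array): [48, 14, None, 3, 27, None, None, 16, 36, None, None, 31]
Definition: a tree is height-balanced if, at every node, |h(left) - h(right)| <= 1 (empty subtree has height -1).
Bottom-up per-node check:
  node 3: h_left=-1, h_right=-1, diff=0 [OK], height=0
  node 16: h_left=-1, h_right=-1, diff=0 [OK], height=0
  node 31: h_left=-1, h_right=-1, diff=0 [OK], height=0
  node 36: h_left=0, h_right=-1, diff=1 [OK], height=1
  node 27: h_left=0, h_right=1, diff=1 [OK], height=2
  node 14: h_left=0, h_right=2, diff=2 [FAIL (|0-2|=2 > 1)], height=3
  node 48: h_left=3, h_right=-1, diff=4 [FAIL (|3--1|=4 > 1)], height=4
Node 14 violates the condition: |0 - 2| = 2 > 1.
Result: Not balanced


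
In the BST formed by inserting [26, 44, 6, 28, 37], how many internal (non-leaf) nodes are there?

Tree built from: [26, 44, 6, 28, 37]
Tree (level-order array): [26, 6, 44, None, None, 28, None, None, 37]
Rule: An internal node has at least one child.
Per-node child counts:
  node 26: 2 child(ren)
  node 6: 0 child(ren)
  node 44: 1 child(ren)
  node 28: 1 child(ren)
  node 37: 0 child(ren)
Matching nodes: [26, 44, 28]
Count of internal (non-leaf) nodes: 3


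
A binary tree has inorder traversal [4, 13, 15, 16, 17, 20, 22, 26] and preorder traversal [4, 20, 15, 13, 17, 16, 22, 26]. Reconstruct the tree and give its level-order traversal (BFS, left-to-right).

Inorder:  [4, 13, 15, 16, 17, 20, 22, 26]
Preorder: [4, 20, 15, 13, 17, 16, 22, 26]
Algorithm: preorder visits root first, so consume preorder in order;
for each root, split the current inorder slice at that value into
left-subtree inorder and right-subtree inorder, then recurse.
Recursive splits:
  root=4; inorder splits into left=[], right=[13, 15, 16, 17, 20, 22, 26]
  root=20; inorder splits into left=[13, 15, 16, 17], right=[22, 26]
  root=15; inorder splits into left=[13], right=[16, 17]
  root=13; inorder splits into left=[], right=[]
  root=17; inorder splits into left=[16], right=[]
  root=16; inorder splits into left=[], right=[]
  root=22; inorder splits into left=[], right=[26]
  root=26; inorder splits into left=[], right=[]
Reconstructed level-order: [4, 20, 15, 22, 13, 17, 26, 16]


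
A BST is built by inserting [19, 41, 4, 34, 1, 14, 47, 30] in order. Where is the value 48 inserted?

Starting tree (level order): [19, 4, 41, 1, 14, 34, 47, None, None, None, None, 30]
Insertion path: 19 -> 41 -> 47
Result: insert 48 as right child of 47
Final tree (level order): [19, 4, 41, 1, 14, 34, 47, None, None, None, None, 30, None, None, 48]


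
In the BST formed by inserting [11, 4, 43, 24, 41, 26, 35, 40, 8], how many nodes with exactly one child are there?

Tree built from: [11, 4, 43, 24, 41, 26, 35, 40, 8]
Tree (level-order array): [11, 4, 43, None, 8, 24, None, None, None, None, 41, 26, None, None, 35, None, 40]
Rule: These are nodes with exactly 1 non-null child.
Per-node child counts:
  node 11: 2 child(ren)
  node 4: 1 child(ren)
  node 8: 0 child(ren)
  node 43: 1 child(ren)
  node 24: 1 child(ren)
  node 41: 1 child(ren)
  node 26: 1 child(ren)
  node 35: 1 child(ren)
  node 40: 0 child(ren)
Matching nodes: [4, 43, 24, 41, 26, 35]
Count of nodes with exactly one child: 6


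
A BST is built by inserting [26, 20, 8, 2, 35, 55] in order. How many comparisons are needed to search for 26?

Search path for 26: 26
Found: True
Comparisons: 1


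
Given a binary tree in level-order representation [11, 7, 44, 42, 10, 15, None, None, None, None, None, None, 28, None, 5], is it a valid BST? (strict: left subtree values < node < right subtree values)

Level-order array: [11, 7, 44, 42, 10, 15, None, None, None, None, None, None, 28, None, 5]
Validate using subtree bounds (lo, hi): at each node, require lo < value < hi,
then recurse left with hi=value and right with lo=value.
Preorder trace (stopping at first violation):
  at node 11 with bounds (-inf, +inf): OK
  at node 7 with bounds (-inf, 11): OK
  at node 42 with bounds (-inf, 7): VIOLATION
Node 42 violates its bound: not (-inf < 42 < 7).
Result: Not a valid BST


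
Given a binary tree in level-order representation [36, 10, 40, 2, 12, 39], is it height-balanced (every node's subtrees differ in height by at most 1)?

Tree (level-order array): [36, 10, 40, 2, 12, 39]
Definition: a tree is height-balanced if, at every node, |h(left) - h(right)| <= 1 (empty subtree has height -1).
Bottom-up per-node check:
  node 2: h_left=-1, h_right=-1, diff=0 [OK], height=0
  node 12: h_left=-1, h_right=-1, diff=0 [OK], height=0
  node 10: h_left=0, h_right=0, diff=0 [OK], height=1
  node 39: h_left=-1, h_right=-1, diff=0 [OK], height=0
  node 40: h_left=0, h_right=-1, diff=1 [OK], height=1
  node 36: h_left=1, h_right=1, diff=0 [OK], height=2
All nodes satisfy the balance condition.
Result: Balanced


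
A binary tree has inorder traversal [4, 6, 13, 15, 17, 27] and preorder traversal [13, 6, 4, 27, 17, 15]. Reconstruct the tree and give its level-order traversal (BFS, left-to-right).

Inorder:  [4, 6, 13, 15, 17, 27]
Preorder: [13, 6, 4, 27, 17, 15]
Algorithm: preorder visits root first, so consume preorder in order;
for each root, split the current inorder slice at that value into
left-subtree inorder and right-subtree inorder, then recurse.
Recursive splits:
  root=13; inorder splits into left=[4, 6], right=[15, 17, 27]
  root=6; inorder splits into left=[4], right=[]
  root=4; inorder splits into left=[], right=[]
  root=27; inorder splits into left=[15, 17], right=[]
  root=17; inorder splits into left=[15], right=[]
  root=15; inorder splits into left=[], right=[]
Reconstructed level-order: [13, 6, 27, 4, 17, 15]


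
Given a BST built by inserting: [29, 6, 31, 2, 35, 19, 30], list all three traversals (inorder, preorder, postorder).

Tree insertion order: [29, 6, 31, 2, 35, 19, 30]
Tree (level-order array): [29, 6, 31, 2, 19, 30, 35]
Inorder (L, root, R): [2, 6, 19, 29, 30, 31, 35]
Preorder (root, L, R): [29, 6, 2, 19, 31, 30, 35]
Postorder (L, R, root): [2, 19, 6, 30, 35, 31, 29]


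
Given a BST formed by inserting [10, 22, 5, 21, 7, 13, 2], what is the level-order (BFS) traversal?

Tree insertion order: [10, 22, 5, 21, 7, 13, 2]
Tree (level-order array): [10, 5, 22, 2, 7, 21, None, None, None, None, None, 13]
BFS from the root, enqueuing left then right child of each popped node:
  queue [10] -> pop 10, enqueue [5, 22], visited so far: [10]
  queue [5, 22] -> pop 5, enqueue [2, 7], visited so far: [10, 5]
  queue [22, 2, 7] -> pop 22, enqueue [21], visited so far: [10, 5, 22]
  queue [2, 7, 21] -> pop 2, enqueue [none], visited so far: [10, 5, 22, 2]
  queue [7, 21] -> pop 7, enqueue [none], visited so far: [10, 5, 22, 2, 7]
  queue [21] -> pop 21, enqueue [13], visited so far: [10, 5, 22, 2, 7, 21]
  queue [13] -> pop 13, enqueue [none], visited so far: [10, 5, 22, 2, 7, 21, 13]
Result: [10, 5, 22, 2, 7, 21, 13]


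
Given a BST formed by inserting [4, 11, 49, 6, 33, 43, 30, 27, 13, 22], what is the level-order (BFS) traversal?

Tree insertion order: [4, 11, 49, 6, 33, 43, 30, 27, 13, 22]
Tree (level-order array): [4, None, 11, 6, 49, None, None, 33, None, 30, 43, 27, None, None, None, 13, None, None, 22]
BFS from the root, enqueuing left then right child of each popped node:
  queue [4] -> pop 4, enqueue [11], visited so far: [4]
  queue [11] -> pop 11, enqueue [6, 49], visited so far: [4, 11]
  queue [6, 49] -> pop 6, enqueue [none], visited so far: [4, 11, 6]
  queue [49] -> pop 49, enqueue [33], visited so far: [4, 11, 6, 49]
  queue [33] -> pop 33, enqueue [30, 43], visited so far: [4, 11, 6, 49, 33]
  queue [30, 43] -> pop 30, enqueue [27], visited so far: [4, 11, 6, 49, 33, 30]
  queue [43, 27] -> pop 43, enqueue [none], visited so far: [4, 11, 6, 49, 33, 30, 43]
  queue [27] -> pop 27, enqueue [13], visited so far: [4, 11, 6, 49, 33, 30, 43, 27]
  queue [13] -> pop 13, enqueue [22], visited so far: [4, 11, 6, 49, 33, 30, 43, 27, 13]
  queue [22] -> pop 22, enqueue [none], visited so far: [4, 11, 6, 49, 33, 30, 43, 27, 13, 22]
Result: [4, 11, 6, 49, 33, 30, 43, 27, 13, 22]


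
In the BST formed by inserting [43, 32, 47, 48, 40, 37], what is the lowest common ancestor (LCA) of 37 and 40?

Tree insertion order: [43, 32, 47, 48, 40, 37]
Tree (level-order array): [43, 32, 47, None, 40, None, 48, 37]
In a BST, the LCA of p=37, q=40 is the first node v on the
root-to-leaf path with p <= v <= q (go left if both < v, right if both > v).
Walk from root:
  at 43: both 37 and 40 < 43, go left
  at 32: both 37 and 40 > 32, go right
  at 40: 37 <= 40 <= 40, this is the LCA
LCA = 40


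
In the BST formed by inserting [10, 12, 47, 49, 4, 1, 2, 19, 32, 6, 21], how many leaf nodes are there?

Tree built from: [10, 12, 47, 49, 4, 1, 2, 19, 32, 6, 21]
Tree (level-order array): [10, 4, 12, 1, 6, None, 47, None, 2, None, None, 19, 49, None, None, None, 32, None, None, 21]
Rule: A leaf has 0 children.
Per-node child counts:
  node 10: 2 child(ren)
  node 4: 2 child(ren)
  node 1: 1 child(ren)
  node 2: 0 child(ren)
  node 6: 0 child(ren)
  node 12: 1 child(ren)
  node 47: 2 child(ren)
  node 19: 1 child(ren)
  node 32: 1 child(ren)
  node 21: 0 child(ren)
  node 49: 0 child(ren)
Matching nodes: [2, 6, 21, 49]
Count of leaf nodes: 4


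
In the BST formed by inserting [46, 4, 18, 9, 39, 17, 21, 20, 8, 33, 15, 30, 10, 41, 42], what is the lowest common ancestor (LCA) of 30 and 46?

Tree insertion order: [46, 4, 18, 9, 39, 17, 21, 20, 8, 33, 15, 30, 10, 41, 42]
Tree (level-order array): [46, 4, None, None, 18, 9, 39, 8, 17, 21, 41, None, None, 15, None, 20, 33, None, 42, 10, None, None, None, 30]
In a BST, the LCA of p=30, q=46 is the first node v on the
root-to-leaf path with p <= v <= q (go left if both < v, right if both > v).
Walk from root:
  at 46: 30 <= 46 <= 46, this is the LCA
LCA = 46


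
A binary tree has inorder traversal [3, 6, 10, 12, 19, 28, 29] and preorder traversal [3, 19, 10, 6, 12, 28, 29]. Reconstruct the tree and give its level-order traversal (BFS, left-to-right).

Inorder:  [3, 6, 10, 12, 19, 28, 29]
Preorder: [3, 19, 10, 6, 12, 28, 29]
Algorithm: preorder visits root first, so consume preorder in order;
for each root, split the current inorder slice at that value into
left-subtree inorder and right-subtree inorder, then recurse.
Recursive splits:
  root=3; inorder splits into left=[], right=[6, 10, 12, 19, 28, 29]
  root=19; inorder splits into left=[6, 10, 12], right=[28, 29]
  root=10; inorder splits into left=[6], right=[12]
  root=6; inorder splits into left=[], right=[]
  root=12; inorder splits into left=[], right=[]
  root=28; inorder splits into left=[], right=[29]
  root=29; inorder splits into left=[], right=[]
Reconstructed level-order: [3, 19, 10, 28, 6, 12, 29]


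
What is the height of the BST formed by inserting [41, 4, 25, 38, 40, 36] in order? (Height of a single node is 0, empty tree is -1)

Insertion order: [41, 4, 25, 38, 40, 36]
Tree (level-order array): [41, 4, None, None, 25, None, 38, 36, 40]
Compute height bottom-up (empty subtree = -1):
  height(36) = 1 + max(-1, -1) = 0
  height(40) = 1 + max(-1, -1) = 0
  height(38) = 1 + max(0, 0) = 1
  height(25) = 1 + max(-1, 1) = 2
  height(4) = 1 + max(-1, 2) = 3
  height(41) = 1 + max(3, -1) = 4
Height = 4


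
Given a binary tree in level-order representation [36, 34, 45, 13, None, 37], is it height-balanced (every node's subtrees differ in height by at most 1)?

Tree (level-order array): [36, 34, 45, 13, None, 37]
Definition: a tree is height-balanced if, at every node, |h(left) - h(right)| <= 1 (empty subtree has height -1).
Bottom-up per-node check:
  node 13: h_left=-1, h_right=-1, diff=0 [OK], height=0
  node 34: h_left=0, h_right=-1, diff=1 [OK], height=1
  node 37: h_left=-1, h_right=-1, diff=0 [OK], height=0
  node 45: h_left=0, h_right=-1, diff=1 [OK], height=1
  node 36: h_left=1, h_right=1, diff=0 [OK], height=2
All nodes satisfy the balance condition.
Result: Balanced


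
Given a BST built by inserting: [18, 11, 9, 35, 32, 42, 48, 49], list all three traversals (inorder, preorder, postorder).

Tree insertion order: [18, 11, 9, 35, 32, 42, 48, 49]
Tree (level-order array): [18, 11, 35, 9, None, 32, 42, None, None, None, None, None, 48, None, 49]
Inorder (L, root, R): [9, 11, 18, 32, 35, 42, 48, 49]
Preorder (root, L, R): [18, 11, 9, 35, 32, 42, 48, 49]
Postorder (L, R, root): [9, 11, 32, 49, 48, 42, 35, 18]


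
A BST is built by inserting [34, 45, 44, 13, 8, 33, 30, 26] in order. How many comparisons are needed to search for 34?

Search path for 34: 34
Found: True
Comparisons: 1


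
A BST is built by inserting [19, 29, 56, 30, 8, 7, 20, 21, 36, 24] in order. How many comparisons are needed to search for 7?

Search path for 7: 19 -> 8 -> 7
Found: True
Comparisons: 3


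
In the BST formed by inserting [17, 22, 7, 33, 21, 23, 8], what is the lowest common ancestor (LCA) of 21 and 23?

Tree insertion order: [17, 22, 7, 33, 21, 23, 8]
Tree (level-order array): [17, 7, 22, None, 8, 21, 33, None, None, None, None, 23]
In a BST, the LCA of p=21, q=23 is the first node v on the
root-to-leaf path with p <= v <= q (go left if both < v, right if both > v).
Walk from root:
  at 17: both 21 and 23 > 17, go right
  at 22: 21 <= 22 <= 23, this is the LCA
LCA = 22


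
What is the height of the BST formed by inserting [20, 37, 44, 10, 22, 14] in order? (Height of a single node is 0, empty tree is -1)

Insertion order: [20, 37, 44, 10, 22, 14]
Tree (level-order array): [20, 10, 37, None, 14, 22, 44]
Compute height bottom-up (empty subtree = -1):
  height(14) = 1 + max(-1, -1) = 0
  height(10) = 1 + max(-1, 0) = 1
  height(22) = 1 + max(-1, -1) = 0
  height(44) = 1 + max(-1, -1) = 0
  height(37) = 1 + max(0, 0) = 1
  height(20) = 1 + max(1, 1) = 2
Height = 2


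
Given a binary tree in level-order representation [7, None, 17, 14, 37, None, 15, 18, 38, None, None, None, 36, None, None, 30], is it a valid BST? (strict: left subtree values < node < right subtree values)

Level-order array: [7, None, 17, 14, 37, None, 15, 18, 38, None, None, None, 36, None, None, 30]
Validate using subtree bounds (lo, hi): at each node, require lo < value < hi,
then recurse left with hi=value and right with lo=value.
Preorder trace (stopping at first violation):
  at node 7 with bounds (-inf, +inf): OK
  at node 17 with bounds (7, +inf): OK
  at node 14 with bounds (7, 17): OK
  at node 15 with bounds (14, 17): OK
  at node 37 with bounds (17, +inf): OK
  at node 18 with bounds (17, 37): OK
  at node 36 with bounds (18, 37): OK
  at node 30 with bounds (18, 36): OK
  at node 38 with bounds (37, +inf): OK
No violation found at any node.
Result: Valid BST


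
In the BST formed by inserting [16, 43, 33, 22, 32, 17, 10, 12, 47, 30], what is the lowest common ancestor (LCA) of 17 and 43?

Tree insertion order: [16, 43, 33, 22, 32, 17, 10, 12, 47, 30]
Tree (level-order array): [16, 10, 43, None, 12, 33, 47, None, None, 22, None, None, None, 17, 32, None, None, 30]
In a BST, the LCA of p=17, q=43 is the first node v on the
root-to-leaf path with p <= v <= q (go left if both < v, right if both > v).
Walk from root:
  at 16: both 17 and 43 > 16, go right
  at 43: 17 <= 43 <= 43, this is the LCA
LCA = 43


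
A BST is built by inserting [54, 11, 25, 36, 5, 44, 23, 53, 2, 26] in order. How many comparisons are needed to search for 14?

Search path for 14: 54 -> 11 -> 25 -> 23
Found: False
Comparisons: 4


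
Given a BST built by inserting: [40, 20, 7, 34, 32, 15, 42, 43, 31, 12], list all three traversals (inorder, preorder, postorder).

Tree insertion order: [40, 20, 7, 34, 32, 15, 42, 43, 31, 12]
Tree (level-order array): [40, 20, 42, 7, 34, None, 43, None, 15, 32, None, None, None, 12, None, 31]
Inorder (L, root, R): [7, 12, 15, 20, 31, 32, 34, 40, 42, 43]
Preorder (root, L, R): [40, 20, 7, 15, 12, 34, 32, 31, 42, 43]
Postorder (L, R, root): [12, 15, 7, 31, 32, 34, 20, 43, 42, 40]


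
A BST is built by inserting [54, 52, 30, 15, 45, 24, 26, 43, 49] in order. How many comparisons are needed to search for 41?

Search path for 41: 54 -> 52 -> 30 -> 45 -> 43
Found: False
Comparisons: 5


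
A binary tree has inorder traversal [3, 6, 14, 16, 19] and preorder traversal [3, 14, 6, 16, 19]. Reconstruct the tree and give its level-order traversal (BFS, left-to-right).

Inorder:  [3, 6, 14, 16, 19]
Preorder: [3, 14, 6, 16, 19]
Algorithm: preorder visits root first, so consume preorder in order;
for each root, split the current inorder slice at that value into
left-subtree inorder and right-subtree inorder, then recurse.
Recursive splits:
  root=3; inorder splits into left=[], right=[6, 14, 16, 19]
  root=14; inorder splits into left=[6], right=[16, 19]
  root=6; inorder splits into left=[], right=[]
  root=16; inorder splits into left=[], right=[19]
  root=19; inorder splits into left=[], right=[]
Reconstructed level-order: [3, 14, 6, 16, 19]


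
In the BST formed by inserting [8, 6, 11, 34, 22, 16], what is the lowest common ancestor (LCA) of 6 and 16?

Tree insertion order: [8, 6, 11, 34, 22, 16]
Tree (level-order array): [8, 6, 11, None, None, None, 34, 22, None, 16]
In a BST, the LCA of p=6, q=16 is the first node v on the
root-to-leaf path with p <= v <= q (go left if both < v, right if both > v).
Walk from root:
  at 8: 6 <= 8 <= 16, this is the LCA
LCA = 8


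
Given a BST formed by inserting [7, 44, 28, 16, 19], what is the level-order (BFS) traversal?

Tree insertion order: [7, 44, 28, 16, 19]
Tree (level-order array): [7, None, 44, 28, None, 16, None, None, 19]
BFS from the root, enqueuing left then right child of each popped node:
  queue [7] -> pop 7, enqueue [44], visited so far: [7]
  queue [44] -> pop 44, enqueue [28], visited so far: [7, 44]
  queue [28] -> pop 28, enqueue [16], visited so far: [7, 44, 28]
  queue [16] -> pop 16, enqueue [19], visited so far: [7, 44, 28, 16]
  queue [19] -> pop 19, enqueue [none], visited so far: [7, 44, 28, 16, 19]
Result: [7, 44, 28, 16, 19]


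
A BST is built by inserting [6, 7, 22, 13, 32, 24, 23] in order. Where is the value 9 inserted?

Starting tree (level order): [6, None, 7, None, 22, 13, 32, None, None, 24, None, 23]
Insertion path: 6 -> 7 -> 22 -> 13
Result: insert 9 as left child of 13
Final tree (level order): [6, None, 7, None, 22, 13, 32, 9, None, 24, None, None, None, 23]


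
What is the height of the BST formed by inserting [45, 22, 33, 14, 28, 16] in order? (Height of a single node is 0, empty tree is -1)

Insertion order: [45, 22, 33, 14, 28, 16]
Tree (level-order array): [45, 22, None, 14, 33, None, 16, 28]
Compute height bottom-up (empty subtree = -1):
  height(16) = 1 + max(-1, -1) = 0
  height(14) = 1 + max(-1, 0) = 1
  height(28) = 1 + max(-1, -1) = 0
  height(33) = 1 + max(0, -1) = 1
  height(22) = 1 + max(1, 1) = 2
  height(45) = 1 + max(2, -1) = 3
Height = 3


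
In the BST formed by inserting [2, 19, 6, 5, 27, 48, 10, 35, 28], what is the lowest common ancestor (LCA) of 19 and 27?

Tree insertion order: [2, 19, 6, 5, 27, 48, 10, 35, 28]
Tree (level-order array): [2, None, 19, 6, 27, 5, 10, None, 48, None, None, None, None, 35, None, 28]
In a BST, the LCA of p=19, q=27 is the first node v on the
root-to-leaf path with p <= v <= q (go left if both < v, right if both > v).
Walk from root:
  at 2: both 19 and 27 > 2, go right
  at 19: 19 <= 19 <= 27, this is the LCA
LCA = 19


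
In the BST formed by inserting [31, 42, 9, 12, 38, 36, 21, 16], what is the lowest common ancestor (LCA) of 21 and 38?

Tree insertion order: [31, 42, 9, 12, 38, 36, 21, 16]
Tree (level-order array): [31, 9, 42, None, 12, 38, None, None, 21, 36, None, 16]
In a BST, the LCA of p=21, q=38 is the first node v on the
root-to-leaf path with p <= v <= q (go left if both < v, right if both > v).
Walk from root:
  at 31: 21 <= 31 <= 38, this is the LCA
LCA = 31


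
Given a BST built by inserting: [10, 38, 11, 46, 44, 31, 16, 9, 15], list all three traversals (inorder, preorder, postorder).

Tree insertion order: [10, 38, 11, 46, 44, 31, 16, 9, 15]
Tree (level-order array): [10, 9, 38, None, None, 11, 46, None, 31, 44, None, 16, None, None, None, 15]
Inorder (L, root, R): [9, 10, 11, 15, 16, 31, 38, 44, 46]
Preorder (root, L, R): [10, 9, 38, 11, 31, 16, 15, 46, 44]
Postorder (L, R, root): [9, 15, 16, 31, 11, 44, 46, 38, 10]


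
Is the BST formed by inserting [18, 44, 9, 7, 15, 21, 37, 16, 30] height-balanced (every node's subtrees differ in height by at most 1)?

Tree (level-order array): [18, 9, 44, 7, 15, 21, None, None, None, None, 16, None, 37, None, None, 30]
Definition: a tree is height-balanced if, at every node, |h(left) - h(right)| <= 1 (empty subtree has height -1).
Bottom-up per-node check:
  node 7: h_left=-1, h_right=-1, diff=0 [OK], height=0
  node 16: h_left=-1, h_right=-1, diff=0 [OK], height=0
  node 15: h_left=-1, h_right=0, diff=1 [OK], height=1
  node 9: h_left=0, h_right=1, diff=1 [OK], height=2
  node 30: h_left=-1, h_right=-1, diff=0 [OK], height=0
  node 37: h_left=0, h_right=-1, diff=1 [OK], height=1
  node 21: h_left=-1, h_right=1, diff=2 [FAIL (|-1-1|=2 > 1)], height=2
  node 44: h_left=2, h_right=-1, diff=3 [FAIL (|2--1|=3 > 1)], height=3
  node 18: h_left=2, h_right=3, diff=1 [OK], height=4
Node 21 violates the condition: |-1 - 1| = 2 > 1.
Result: Not balanced


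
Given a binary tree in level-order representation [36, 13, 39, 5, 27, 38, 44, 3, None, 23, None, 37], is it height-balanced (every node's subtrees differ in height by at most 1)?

Tree (level-order array): [36, 13, 39, 5, 27, 38, 44, 3, None, 23, None, 37]
Definition: a tree is height-balanced if, at every node, |h(left) - h(right)| <= 1 (empty subtree has height -1).
Bottom-up per-node check:
  node 3: h_left=-1, h_right=-1, diff=0 [OK], height=0
  node 5: h_left=0, h_right=-1, diff=1 [OK], height=1
  node 23: h_left=-1, h_right=-1, diff=0 [OK], height=0
  node 27: h_left=0, h_right=-1, diff=1 [OK], height=1
  node 13: h_left=1, h_right=1, diff=0 [OK], height=2
  node 37: h_left=-1, h_right=-1, diff=0 [OK], height=0
  node 38: h_left=0, h_right=-1, diff=1 [OK], height=1
  node 44: h_left=-1, h_right=-1, diff=0 [OK], height=0
  node 39: h_left=1, h_right=0, diff=1 [OK], height=2
  node 36: h_left=2, h_right=2, diff=0 [OK], height=3
All nodes satisfy the balance condition.
Result: Balanced


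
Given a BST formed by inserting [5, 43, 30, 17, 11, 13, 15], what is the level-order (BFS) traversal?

Tree insertion order: [5, 43, 30, 17, 11, 13, 15]
Tree (level-order array): [5, None, 43, 30, None, 17, None, 11, None, None, 13, None, 15]
BFS from the root, enqueuing left then right child of each popped node:
  queue [5] -> pop 5, enqueue [43], visited so far: [5]
  queue [43] -> pop 43, enqueue [30], visited so far: [5, 43]
  queue [30] -> pop 30, enqueue [17], visited so far: [5, 43, 30]
  queue [17] -> pop 17, enqueue [11], visited so far: [5, 43, 30, 17]
  queue [11] -> pop 11, enqueue [13], visited so far: [5, 43, 30, 17, 11]
  queue [13] -> pop 13, enqueue [15], visited so far: [5, 43, 30, 17, 11, 13]
  queue [15] -> pop 15, enqueue [none], visited so far: [5, 43, 30, 17, 11, 13, 15]
Result: [5, 43, 30, 17, 11, 13, 15]
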